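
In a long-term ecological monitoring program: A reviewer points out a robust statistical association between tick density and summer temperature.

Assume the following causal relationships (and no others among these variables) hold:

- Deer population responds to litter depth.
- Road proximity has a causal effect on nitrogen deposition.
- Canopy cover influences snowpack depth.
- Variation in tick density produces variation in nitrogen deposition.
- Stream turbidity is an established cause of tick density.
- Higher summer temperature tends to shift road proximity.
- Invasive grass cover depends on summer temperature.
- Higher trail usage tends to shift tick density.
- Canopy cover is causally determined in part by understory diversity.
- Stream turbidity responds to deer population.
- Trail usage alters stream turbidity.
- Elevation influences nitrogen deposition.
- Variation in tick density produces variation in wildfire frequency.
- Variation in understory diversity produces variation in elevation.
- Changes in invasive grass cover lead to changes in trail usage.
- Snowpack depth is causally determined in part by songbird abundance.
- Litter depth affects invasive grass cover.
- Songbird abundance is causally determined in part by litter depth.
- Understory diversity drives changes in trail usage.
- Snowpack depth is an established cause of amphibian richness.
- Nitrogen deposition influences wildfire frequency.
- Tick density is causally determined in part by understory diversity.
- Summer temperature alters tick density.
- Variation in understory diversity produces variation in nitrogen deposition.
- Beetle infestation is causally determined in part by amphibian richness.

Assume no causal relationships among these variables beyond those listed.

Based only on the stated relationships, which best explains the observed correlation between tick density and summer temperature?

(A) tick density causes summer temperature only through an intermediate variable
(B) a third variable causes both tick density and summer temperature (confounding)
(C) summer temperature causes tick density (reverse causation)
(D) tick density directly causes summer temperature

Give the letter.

C

The stated link runs summer temperature → tick density; tick density has no causal path to summer temperature. No variable causes both, so confounding is ruled out. The correlation reflects reverse causation.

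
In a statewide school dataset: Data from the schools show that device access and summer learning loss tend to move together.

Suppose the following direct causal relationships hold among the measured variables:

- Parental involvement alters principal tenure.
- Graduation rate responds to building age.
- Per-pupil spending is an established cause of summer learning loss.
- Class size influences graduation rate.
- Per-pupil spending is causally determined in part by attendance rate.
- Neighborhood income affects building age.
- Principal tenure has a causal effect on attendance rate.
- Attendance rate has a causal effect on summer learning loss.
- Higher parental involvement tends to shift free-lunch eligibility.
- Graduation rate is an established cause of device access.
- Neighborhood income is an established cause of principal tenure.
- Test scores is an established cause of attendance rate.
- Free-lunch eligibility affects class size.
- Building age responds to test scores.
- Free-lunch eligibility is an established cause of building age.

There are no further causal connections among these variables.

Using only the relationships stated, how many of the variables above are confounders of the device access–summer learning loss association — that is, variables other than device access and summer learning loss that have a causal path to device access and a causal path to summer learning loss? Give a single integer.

3

The common causes are: neighborhood income (to device access via neighborhood income → building age → graduation rate → device access; to summer learning loss via neighborhood income → principal tenure → attendance rate → summer learning loss); parental involvement (to device access via parental involvement → free-lunch eligibility → building age → graduation rate → device access; to summer learning loss via parental involvement → principal tenure → attendance rate → summer learning loss); test scores (to device access via test scores → building age → graduation rate → device access; to summer learning loss via test scores → attendance rate → summer learning loss).
Every other variable lacks a causal path to at least one of device access and summer learning loss.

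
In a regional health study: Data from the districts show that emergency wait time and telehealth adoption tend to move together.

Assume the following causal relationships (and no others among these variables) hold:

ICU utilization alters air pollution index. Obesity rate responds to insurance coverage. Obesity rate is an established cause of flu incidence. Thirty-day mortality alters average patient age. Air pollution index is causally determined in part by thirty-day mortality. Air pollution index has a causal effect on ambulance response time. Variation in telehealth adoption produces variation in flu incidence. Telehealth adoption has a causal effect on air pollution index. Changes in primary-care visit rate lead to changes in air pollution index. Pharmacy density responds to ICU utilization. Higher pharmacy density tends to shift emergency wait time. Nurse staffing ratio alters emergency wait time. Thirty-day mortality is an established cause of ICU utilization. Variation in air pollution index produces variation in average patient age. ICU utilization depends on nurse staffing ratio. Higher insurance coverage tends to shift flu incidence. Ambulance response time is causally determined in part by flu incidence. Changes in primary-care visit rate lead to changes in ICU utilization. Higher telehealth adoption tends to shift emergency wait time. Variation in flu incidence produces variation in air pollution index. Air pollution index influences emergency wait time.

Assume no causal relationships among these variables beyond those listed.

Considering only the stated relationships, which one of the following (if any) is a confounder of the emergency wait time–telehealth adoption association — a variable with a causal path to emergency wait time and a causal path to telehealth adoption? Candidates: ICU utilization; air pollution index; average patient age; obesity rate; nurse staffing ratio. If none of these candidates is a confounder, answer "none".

none

None of the listed candidates has causal paths to both emergency wait time and telehealth adoption in the stated relationships, so none is a common cause.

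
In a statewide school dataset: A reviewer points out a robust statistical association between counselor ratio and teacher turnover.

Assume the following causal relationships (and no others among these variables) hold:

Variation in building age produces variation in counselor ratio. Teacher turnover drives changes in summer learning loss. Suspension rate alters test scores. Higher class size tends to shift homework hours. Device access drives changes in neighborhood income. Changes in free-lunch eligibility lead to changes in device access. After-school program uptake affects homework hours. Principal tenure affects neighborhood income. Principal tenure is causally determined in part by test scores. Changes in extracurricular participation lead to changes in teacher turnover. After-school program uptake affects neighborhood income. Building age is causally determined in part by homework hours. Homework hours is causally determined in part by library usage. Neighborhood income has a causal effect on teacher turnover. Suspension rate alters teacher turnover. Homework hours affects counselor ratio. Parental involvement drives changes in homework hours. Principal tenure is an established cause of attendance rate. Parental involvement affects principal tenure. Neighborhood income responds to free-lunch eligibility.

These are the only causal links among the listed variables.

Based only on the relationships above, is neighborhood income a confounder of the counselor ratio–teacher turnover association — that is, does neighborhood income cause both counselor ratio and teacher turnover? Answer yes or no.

Neighborhood income has no stated causal path to counselor ratio. A confounder must cause both variables, so neighborhood income does not qualify.

no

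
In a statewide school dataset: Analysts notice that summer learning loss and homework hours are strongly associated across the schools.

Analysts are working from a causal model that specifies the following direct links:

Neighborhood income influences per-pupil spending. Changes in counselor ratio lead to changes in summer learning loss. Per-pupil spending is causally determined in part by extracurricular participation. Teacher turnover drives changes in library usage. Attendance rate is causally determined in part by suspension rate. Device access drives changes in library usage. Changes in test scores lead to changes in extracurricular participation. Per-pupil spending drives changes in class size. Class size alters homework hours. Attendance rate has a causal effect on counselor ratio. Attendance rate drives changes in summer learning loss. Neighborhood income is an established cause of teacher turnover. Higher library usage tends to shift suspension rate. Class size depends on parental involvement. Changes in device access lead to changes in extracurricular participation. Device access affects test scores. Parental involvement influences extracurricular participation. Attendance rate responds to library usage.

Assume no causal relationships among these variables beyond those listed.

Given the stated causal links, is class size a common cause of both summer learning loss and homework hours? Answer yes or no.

no

Class size has no stated causal path to summer learning loss. A confounder must cause both variables, so class size does not qualify.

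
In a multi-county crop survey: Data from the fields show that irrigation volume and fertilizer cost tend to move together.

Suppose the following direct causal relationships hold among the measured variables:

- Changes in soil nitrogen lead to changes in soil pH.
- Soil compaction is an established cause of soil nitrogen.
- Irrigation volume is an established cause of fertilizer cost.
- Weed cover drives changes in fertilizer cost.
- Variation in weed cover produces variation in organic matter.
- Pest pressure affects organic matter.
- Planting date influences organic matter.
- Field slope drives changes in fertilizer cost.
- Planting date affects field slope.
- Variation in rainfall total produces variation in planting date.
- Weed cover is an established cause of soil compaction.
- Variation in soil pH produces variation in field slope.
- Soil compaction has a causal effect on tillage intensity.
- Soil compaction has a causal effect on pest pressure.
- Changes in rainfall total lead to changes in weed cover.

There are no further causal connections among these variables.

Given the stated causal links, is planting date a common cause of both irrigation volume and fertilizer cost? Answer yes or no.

Planting date has no stated causal path to irrigation volume. A confounder must cause both variables, so planting date does not qualify.

no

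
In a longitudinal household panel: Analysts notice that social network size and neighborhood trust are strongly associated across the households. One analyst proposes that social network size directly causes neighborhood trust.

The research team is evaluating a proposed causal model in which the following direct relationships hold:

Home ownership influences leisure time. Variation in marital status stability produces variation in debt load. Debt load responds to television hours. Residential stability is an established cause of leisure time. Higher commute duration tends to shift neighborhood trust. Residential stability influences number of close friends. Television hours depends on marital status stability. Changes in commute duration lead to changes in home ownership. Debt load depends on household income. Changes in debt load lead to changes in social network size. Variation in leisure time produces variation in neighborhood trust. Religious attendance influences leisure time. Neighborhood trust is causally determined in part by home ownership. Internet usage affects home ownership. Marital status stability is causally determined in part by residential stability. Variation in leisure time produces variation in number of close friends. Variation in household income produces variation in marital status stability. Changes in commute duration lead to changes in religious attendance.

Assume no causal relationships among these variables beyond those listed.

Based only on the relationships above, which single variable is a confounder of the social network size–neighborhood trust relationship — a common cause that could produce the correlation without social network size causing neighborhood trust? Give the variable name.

Residential stability has a causal path to social network size (residential stability → marital status stability → debt load → social network size) and a separate causal path to neighborhood trust (residential stability → leisure time → neighborhood trust), so it is a common cause of both.
No stated relationship gives social network size a causal route to neighborhood trust, so the correlation is explained by the shared upstream cause rather than a direct effect.

residential stability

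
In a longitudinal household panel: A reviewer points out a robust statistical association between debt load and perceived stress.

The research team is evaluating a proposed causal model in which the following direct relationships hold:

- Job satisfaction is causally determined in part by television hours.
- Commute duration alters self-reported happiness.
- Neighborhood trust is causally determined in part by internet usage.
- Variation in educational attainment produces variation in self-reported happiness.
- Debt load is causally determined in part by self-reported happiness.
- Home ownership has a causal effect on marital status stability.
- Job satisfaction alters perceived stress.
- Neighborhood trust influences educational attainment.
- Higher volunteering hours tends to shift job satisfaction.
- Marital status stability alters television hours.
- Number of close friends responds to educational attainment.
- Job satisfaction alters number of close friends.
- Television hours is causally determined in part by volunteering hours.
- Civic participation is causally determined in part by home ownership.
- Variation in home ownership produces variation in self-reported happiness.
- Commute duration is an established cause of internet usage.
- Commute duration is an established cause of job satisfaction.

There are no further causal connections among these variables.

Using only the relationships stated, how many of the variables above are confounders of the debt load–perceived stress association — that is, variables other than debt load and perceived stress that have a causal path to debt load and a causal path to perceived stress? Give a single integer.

The common causes are: commute duration (to debt load via commute duration → self-reported happiness → debt load; to perceived stress via commute duration → job satisfaction → perceived stress); home ownership (to debt load via home ownership → self-reported happiness → debt load; to perceived stress via home ownership → marital status stability → television hours → job satisfaction → perceived stress).
Every other variable lacks a causal path to at least one of debt load and perceived stress.

2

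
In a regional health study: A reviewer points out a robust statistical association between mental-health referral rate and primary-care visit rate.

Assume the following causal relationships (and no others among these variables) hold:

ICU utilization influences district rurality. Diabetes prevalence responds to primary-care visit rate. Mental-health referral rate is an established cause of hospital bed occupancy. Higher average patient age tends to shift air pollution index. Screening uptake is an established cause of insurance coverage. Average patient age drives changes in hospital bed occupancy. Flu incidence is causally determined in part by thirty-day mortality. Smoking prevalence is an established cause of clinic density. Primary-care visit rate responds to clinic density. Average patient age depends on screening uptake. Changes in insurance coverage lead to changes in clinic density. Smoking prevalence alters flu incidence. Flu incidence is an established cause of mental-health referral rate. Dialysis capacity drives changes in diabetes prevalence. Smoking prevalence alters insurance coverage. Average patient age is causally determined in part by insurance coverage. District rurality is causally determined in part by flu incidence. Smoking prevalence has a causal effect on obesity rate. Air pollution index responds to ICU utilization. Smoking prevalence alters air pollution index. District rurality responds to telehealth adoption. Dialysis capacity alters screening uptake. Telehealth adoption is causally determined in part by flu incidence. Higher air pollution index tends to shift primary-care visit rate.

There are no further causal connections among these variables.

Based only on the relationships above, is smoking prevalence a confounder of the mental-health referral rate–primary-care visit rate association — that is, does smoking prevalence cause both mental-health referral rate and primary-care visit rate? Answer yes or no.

yes

Smoking prevalence has a causal path to mental-health referral rate (smoking prevalence → flu incidence → mental-health referral rate) and to primary-care visit rate (smoking prevalence → air pollution index → primary-care visit rate), so it is a common cause of both — a confounder.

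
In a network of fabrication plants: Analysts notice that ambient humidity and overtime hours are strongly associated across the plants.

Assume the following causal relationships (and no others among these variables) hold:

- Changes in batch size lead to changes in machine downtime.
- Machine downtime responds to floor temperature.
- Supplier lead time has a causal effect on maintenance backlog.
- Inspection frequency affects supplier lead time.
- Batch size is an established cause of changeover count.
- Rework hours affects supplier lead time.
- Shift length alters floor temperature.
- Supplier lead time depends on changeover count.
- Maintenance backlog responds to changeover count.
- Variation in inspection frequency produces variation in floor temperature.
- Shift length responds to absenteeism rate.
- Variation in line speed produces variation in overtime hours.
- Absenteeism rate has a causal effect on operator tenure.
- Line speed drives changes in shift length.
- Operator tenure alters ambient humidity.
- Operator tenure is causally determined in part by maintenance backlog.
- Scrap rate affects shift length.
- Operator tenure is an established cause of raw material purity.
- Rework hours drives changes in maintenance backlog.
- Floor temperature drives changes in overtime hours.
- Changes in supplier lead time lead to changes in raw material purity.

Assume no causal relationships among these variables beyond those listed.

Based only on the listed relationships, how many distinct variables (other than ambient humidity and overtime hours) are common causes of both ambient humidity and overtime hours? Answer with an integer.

The common causes are: absenteeism rate (to ambient humidity via absenteeism rate → operator tenure → ambient humidity; to overtime hours via absenteeism rate → shift length → floor temperature → overtime hours); inspection frequency (to ambient humidity via inspection frequency → supplier lead time → maintenance backlog → operator tenure → ambient humidity; to overtime hours via inspection frequency → floor temperature → overtime hours).
Every other variable lacks a causal path to at least one of ambient humidity and overtime hours.

2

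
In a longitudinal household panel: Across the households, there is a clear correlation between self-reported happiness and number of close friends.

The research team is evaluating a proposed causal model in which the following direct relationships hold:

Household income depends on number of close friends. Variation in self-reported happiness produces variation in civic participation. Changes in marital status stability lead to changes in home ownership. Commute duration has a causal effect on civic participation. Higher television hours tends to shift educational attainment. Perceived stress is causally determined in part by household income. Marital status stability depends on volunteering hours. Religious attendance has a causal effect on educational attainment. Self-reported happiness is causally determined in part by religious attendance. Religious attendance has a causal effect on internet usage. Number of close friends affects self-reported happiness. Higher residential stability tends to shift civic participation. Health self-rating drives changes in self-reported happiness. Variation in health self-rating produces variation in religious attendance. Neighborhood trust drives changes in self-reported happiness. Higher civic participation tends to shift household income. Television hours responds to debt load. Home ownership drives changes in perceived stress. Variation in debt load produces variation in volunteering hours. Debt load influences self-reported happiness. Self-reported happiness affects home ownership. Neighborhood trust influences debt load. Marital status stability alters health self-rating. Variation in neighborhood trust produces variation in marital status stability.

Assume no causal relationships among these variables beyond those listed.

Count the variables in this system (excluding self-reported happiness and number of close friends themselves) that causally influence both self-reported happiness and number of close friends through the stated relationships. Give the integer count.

0

No listed variable has a causal path to both self-reported happiness and number of close friends, so there are no common causes.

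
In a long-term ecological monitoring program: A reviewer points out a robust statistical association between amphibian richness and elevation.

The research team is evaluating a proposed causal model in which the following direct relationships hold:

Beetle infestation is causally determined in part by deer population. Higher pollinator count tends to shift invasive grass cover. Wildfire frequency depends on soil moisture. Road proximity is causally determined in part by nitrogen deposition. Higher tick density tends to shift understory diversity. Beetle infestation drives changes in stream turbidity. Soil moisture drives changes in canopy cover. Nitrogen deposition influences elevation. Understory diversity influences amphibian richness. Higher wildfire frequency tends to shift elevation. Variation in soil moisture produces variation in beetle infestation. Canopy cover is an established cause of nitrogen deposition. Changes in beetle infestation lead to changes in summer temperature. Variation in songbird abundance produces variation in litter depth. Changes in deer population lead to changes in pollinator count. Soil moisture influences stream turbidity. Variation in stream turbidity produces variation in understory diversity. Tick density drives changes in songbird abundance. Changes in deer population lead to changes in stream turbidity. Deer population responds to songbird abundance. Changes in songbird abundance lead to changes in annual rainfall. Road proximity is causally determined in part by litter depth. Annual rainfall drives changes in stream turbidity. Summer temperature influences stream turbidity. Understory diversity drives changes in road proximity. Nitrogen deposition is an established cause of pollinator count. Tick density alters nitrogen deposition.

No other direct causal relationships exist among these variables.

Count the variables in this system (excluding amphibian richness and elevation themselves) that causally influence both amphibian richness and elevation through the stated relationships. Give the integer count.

The common causes are: soil moisture (to amphibian richness via soil moisture → stream turbidity → understory diversity → amphibian richness; to elevation via soil moisture → wildfire frequency → elevation); tick density (to amphibian richness via tick density → understory diversity → amphibian richness; to elevation via tick density → nitrogen deposition → elevation).
Every other variable lacks a causal path to at least one of amphibian richness and elevation.

2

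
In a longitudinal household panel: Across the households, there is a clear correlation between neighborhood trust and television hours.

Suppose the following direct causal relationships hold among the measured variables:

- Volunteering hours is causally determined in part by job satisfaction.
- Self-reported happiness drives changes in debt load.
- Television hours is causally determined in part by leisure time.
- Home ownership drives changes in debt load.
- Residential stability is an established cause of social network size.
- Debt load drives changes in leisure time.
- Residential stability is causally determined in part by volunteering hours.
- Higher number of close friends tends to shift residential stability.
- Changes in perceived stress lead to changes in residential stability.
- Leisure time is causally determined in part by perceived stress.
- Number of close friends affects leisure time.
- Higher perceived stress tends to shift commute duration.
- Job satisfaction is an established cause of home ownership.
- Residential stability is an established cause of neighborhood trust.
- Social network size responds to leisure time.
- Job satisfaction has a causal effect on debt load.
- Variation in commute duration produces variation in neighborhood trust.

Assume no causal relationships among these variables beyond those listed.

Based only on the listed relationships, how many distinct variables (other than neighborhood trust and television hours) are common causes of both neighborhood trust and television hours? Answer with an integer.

The common causes are: job satisfaction (to neighborhood trust via job satisfaction → volunteering hours → residential stability → neighborhood trust; to television hours via job satisfaction → debt load → leisure time → television hours); number of close friends (to neighborhood trust via number of close friends → residential stability → neighborhood trust; to television hours via number of close friends → leisure time → television hours); perceived stress (to neighborhood trust via perceived stress → residential stability → neighborhood trust; to television hours via perceived stress → leisure time → television hours).
Every other variable lacks a causal path to at least one of neighborhood trust and television hours.

3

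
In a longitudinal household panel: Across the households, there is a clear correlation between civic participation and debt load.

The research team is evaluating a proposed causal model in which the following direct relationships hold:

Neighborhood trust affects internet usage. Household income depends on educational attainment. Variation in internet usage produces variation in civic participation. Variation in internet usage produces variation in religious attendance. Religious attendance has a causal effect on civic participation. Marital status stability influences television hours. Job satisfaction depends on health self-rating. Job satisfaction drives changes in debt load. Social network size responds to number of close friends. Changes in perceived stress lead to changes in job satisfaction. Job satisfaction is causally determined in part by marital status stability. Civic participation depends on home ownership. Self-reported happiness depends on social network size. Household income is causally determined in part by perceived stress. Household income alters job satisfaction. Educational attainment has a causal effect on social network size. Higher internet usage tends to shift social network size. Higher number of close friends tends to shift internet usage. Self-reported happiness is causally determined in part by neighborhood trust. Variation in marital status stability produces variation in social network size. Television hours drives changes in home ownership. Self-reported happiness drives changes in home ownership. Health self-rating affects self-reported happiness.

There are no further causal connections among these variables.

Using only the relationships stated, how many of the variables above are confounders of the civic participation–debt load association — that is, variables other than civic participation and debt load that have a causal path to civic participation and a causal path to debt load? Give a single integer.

3

The common causes are: educational attainment (to civic participation via educational attainment → social network size → self-reported happiness → home ownership → civic participation; to debt load via educational attainment → household income → job satisfaction → debt load); health self-rating (to civic participation via health self-rating → self-reported happiness → home ownership → civic participation; to debt load via health self-rating → job satisfaction → debt load); marital status stability (to civic participation via marital status stability → television hours → home ownership → civic participation; to debt load via marital status stability → job satisfaction → debt load).
Every other variable lacks a causal path to at least one of civic participation and debt load.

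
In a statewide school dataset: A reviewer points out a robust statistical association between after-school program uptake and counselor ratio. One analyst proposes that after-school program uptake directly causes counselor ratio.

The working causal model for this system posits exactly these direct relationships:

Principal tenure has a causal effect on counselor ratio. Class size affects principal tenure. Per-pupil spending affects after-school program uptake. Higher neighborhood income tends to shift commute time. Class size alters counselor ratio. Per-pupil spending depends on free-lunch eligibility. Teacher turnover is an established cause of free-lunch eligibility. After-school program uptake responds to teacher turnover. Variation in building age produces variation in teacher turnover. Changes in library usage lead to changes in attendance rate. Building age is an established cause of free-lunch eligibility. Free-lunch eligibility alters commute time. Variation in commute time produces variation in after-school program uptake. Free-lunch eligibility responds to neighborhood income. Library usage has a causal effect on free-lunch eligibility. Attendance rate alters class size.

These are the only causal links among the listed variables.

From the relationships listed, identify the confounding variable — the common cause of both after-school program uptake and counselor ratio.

Library usage has a causal path to after-school program uptake (library usage → free-lunch eligibility → commute time → after-school program uptake) and a separate causal path to counselor ratio (library usage → attendance rate → class size → counselor ratio), so it is a common cause of both.
No stated relationship gives after-school program uptake a causal route to counselor ratio, so the correlation is explained by the shared upstream cause rather than a direct effect.

library usage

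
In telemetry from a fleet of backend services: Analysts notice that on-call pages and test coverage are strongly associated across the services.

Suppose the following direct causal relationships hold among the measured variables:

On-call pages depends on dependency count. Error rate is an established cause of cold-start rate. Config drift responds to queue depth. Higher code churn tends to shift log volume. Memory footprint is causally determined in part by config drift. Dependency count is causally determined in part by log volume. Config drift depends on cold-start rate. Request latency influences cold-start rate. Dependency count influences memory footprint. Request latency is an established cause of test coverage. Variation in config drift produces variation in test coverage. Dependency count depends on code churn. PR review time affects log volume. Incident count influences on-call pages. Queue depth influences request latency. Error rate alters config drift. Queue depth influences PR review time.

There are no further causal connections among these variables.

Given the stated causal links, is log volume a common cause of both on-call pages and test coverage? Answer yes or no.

no

Log volume has no stated causal path to test coverage. A confounder must cause both variables, so log volume does not qualify.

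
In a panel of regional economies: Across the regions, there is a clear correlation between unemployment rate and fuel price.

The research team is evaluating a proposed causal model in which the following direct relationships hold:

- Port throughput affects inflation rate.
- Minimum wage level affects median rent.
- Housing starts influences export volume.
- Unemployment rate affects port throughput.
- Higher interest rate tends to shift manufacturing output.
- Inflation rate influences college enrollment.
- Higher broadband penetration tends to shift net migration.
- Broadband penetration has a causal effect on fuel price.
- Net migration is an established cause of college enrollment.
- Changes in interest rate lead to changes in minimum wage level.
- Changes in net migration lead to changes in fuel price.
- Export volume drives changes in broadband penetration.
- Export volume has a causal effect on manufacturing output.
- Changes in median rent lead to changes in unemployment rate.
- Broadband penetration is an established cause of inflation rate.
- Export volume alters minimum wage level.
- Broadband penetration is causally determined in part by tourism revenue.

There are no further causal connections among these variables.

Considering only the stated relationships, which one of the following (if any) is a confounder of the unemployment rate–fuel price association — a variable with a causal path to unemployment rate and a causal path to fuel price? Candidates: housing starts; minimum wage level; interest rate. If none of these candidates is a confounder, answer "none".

housing starts

Housing starts causes unemployment rate (housing starts → export volume → minimum wage level → median rent → unemployment rate) and also causes fuel price (housing starts → export volume → broadband penetration → fuel price); it is a common cause of both.
Each of the other candidates lacks a causal path to at least one of unemployment rate and fuel price, so they do not confound the relationship.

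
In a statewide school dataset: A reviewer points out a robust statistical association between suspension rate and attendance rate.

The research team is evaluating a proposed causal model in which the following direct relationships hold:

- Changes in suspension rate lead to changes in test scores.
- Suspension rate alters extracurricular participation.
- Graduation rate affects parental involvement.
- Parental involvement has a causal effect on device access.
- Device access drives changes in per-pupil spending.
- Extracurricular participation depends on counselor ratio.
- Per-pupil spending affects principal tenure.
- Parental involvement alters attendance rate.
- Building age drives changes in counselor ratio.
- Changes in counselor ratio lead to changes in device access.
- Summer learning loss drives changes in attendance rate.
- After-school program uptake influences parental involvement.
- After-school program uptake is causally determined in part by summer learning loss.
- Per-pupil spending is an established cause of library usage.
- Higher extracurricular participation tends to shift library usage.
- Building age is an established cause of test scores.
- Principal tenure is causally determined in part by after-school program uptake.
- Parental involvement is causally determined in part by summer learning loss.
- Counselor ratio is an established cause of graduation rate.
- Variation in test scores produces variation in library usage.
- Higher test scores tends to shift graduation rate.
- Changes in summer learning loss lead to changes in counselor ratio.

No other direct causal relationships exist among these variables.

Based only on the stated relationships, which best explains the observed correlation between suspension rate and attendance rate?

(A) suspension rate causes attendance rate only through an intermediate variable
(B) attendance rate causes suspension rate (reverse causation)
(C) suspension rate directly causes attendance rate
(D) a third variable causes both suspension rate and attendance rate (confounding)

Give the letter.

A

Suspension rate reaches attendance rate through suspension rate → test scores → graduation rate → parental involvement → attendance rate — an indirect causal chain with no direct suspension rate → attendance rate link. No variable causes both suspension rate and attendance rate, so confounding is ruled out; the effect is mediated.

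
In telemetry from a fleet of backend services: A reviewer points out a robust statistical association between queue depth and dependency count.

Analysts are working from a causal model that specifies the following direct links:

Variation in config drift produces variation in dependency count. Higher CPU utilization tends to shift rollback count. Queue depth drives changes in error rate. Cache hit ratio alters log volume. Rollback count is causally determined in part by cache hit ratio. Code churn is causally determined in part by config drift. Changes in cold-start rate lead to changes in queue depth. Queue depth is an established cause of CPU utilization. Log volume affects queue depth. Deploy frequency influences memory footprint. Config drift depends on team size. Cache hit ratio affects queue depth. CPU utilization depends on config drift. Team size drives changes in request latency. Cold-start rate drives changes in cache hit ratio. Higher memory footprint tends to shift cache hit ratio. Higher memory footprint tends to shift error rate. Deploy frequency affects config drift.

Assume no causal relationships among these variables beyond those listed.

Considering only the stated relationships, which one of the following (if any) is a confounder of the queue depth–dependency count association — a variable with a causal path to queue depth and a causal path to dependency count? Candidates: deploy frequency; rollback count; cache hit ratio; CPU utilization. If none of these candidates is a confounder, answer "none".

deploy frequency

Deploy frequency causes queue depth (deploy frequency → memory footprint → cache hit ratio → queue depth) and also causes dependency count (deploy frequency → config drift → dependency count); it is a common cause of both.
Each of the other candidates lacks a causal path to at least one of queue depth and dependency count, so they do not confound the relationship.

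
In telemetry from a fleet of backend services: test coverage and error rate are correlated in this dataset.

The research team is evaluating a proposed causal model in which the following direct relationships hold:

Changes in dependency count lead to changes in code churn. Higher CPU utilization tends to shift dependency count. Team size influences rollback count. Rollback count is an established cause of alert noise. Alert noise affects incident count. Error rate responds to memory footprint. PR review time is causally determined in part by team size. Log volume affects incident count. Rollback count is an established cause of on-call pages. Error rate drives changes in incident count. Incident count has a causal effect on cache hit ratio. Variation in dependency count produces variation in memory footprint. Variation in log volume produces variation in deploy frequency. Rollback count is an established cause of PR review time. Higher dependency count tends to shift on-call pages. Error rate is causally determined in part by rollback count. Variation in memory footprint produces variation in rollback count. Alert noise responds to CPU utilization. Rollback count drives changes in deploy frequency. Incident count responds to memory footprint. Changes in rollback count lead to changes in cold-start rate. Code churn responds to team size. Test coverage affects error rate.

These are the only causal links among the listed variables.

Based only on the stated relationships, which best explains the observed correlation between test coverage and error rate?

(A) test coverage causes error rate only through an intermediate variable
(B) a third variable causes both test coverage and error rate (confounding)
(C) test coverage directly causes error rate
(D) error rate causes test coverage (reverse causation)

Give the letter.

C

There is a stated direct causal link test coverage → error rate, and no variable causes both test coverage and error rate, so the correlation reflects direct causation.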